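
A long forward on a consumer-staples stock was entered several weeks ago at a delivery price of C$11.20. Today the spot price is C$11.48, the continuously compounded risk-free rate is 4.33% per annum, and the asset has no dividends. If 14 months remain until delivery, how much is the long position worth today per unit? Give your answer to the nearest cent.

C$0.83

Current fair forward for the remaining 14 months: F = S·e^(r·T), r = 0.0433
F = 11.48 · e^(0.0433 × 14/12) = 11.48 × 1.051814 = 12.0748
Value of long forward = (F − K)·e^(−rT) = (12.0748 − 11.20) · e^(−0.0433·14/12)
= 0.8748 × 0.950738 = 0.83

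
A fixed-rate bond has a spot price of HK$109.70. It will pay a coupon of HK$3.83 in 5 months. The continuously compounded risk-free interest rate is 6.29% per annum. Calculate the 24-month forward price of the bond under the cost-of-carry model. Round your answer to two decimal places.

HK$120.17

PV(coupons) I = 3.83·e^(−0.0629·5/12)
I = 3.7309
F = (S − I)·e^(rT) = (109.70 − 3.7309) · e^(0.0629·24/12)
= 105.9691 · e^0.125800 = 105.9691 × 1.134055 = HK$120.17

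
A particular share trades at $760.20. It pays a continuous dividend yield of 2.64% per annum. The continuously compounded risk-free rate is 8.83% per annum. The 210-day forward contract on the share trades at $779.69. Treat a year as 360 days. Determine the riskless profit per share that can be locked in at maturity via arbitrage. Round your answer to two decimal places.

Fair forward: F* = S·e^(carry·T), with carry = (r − q) = 0.0883 − 0.0264 = 0.0619
F* = 760.20 · e^(0.0619 × 210/360) = 760.20 · e^0.036108 = 760.20 × 1.036768 = $788.1510
Market $779.69 < fair $788.1510: forward underpriced → reverse cash-and-carry (short spot, go long the forward).
At maturity, profit = |F_mkt − F*| = |779.69 − 788.1510| = $8.46 per share

$8.46 per share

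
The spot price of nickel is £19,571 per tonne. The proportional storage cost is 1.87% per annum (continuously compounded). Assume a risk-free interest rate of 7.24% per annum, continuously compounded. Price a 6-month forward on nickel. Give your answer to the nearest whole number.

£20,483 per tonne

Net carry = r + u − y = 0.0724 + 0.0187 − 0.0000 = 0.0911
F = S·e^((r+u−y)T) = 19571 · e^(0.0911 × 6/12) = 19571 · e^0.045550
= 19571 × 1.046603 = £20,483 per tonne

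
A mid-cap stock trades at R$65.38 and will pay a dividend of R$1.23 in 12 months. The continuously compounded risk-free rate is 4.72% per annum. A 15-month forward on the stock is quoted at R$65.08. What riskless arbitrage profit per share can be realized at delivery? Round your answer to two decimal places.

PV(dividends) I = 1.23·e^(−0.0472·12/12) = 1.1733
Fair forward F* = (S − I)·e^(rT) = (65.38 − 1.1733)·e^0.059000 = 64.2067 × 1.060775 = 68.1089
Market R$65.08 < fair 68.1089: forward underpriced → reverse cash-and-carry (short the stock, invest proceeds at r, pay the dividends, go long the forward).
Profit at T = |F_mkt − F*| = |65.08 − 68.1089| = R$3.03 per share

R$3.03 per share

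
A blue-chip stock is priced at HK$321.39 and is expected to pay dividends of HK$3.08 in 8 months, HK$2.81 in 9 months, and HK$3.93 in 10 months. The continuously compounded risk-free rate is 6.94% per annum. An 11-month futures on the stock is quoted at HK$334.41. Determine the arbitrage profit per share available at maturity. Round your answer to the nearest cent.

HK$1.84 per share

PV(dividends) I = 3.08·e^(−0.0694·8/12) + 2.81·e^(−0.0694·9/12) + 3.93·e^(−0.0694·10/12) = 9.3174
Fair futures F* = (S − I)·e^(rT) = (321.39 − 9.3174)·e^0.063617 = 312.0726 × 1.065684 = 332.5708
Market HK$334.41 > fair 332.5708: forward overpriced → cash-and-carry (borrow at r, buy the stock and collect the dividends, short the forward).
Profit at T = |F_mkt − F*| = |334.41 − 332.5708| = HK$1.84 per share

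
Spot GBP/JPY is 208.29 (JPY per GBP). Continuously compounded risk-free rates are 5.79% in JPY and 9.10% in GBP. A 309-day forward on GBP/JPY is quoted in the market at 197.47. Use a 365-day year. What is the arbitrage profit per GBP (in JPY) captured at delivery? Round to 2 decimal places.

5.06 per GBP (in JPY)

Fair forward: F* = S·e^(carry·T), with carry = (r_JPY − r_GBP) = 0.0579 − 0.0910 = -0.0331
F* = 208.29 · e^(-0.0331 × 309/365) = 208.29 · e^-0.028022 = 208.29 × 0.972367 = 202.5343
Market 197.47 < fair 202.5343: forward underpriced → reverse cash-and-carry (short spot, go long the forward).
At maturity, profit = |F_mkt − F*| = |197.47 − 202.5343| = 5.06 per GBP (in JPY)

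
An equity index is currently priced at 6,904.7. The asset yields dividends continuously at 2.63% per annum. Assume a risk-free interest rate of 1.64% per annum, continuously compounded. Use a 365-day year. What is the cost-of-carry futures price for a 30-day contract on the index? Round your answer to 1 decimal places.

6,899.1

F = S·e^((r − q)T) = 6904.7 · e^((0.0164 − 0.0263) × 30/365)
= 6904.7 · e^-0.000814 = 6904.7 × 0.999186
F = 6,899.1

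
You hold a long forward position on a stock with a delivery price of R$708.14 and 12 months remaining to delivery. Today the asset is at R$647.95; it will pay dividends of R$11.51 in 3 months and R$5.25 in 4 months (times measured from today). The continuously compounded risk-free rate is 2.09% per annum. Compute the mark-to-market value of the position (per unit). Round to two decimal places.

-R$62.21

PV(remaining dividends) I = 11.51·e^(−0.0209·3/12) + 5.25·e^(−0.0209·4/12) = 16.6636
Current forward F = (S − I)·e^(rT) = (647.95 − 16.6636)·e^(0.0209·12/12) = 631.2864 × 1.021120 = 644.6192
Value (long) = (F − K)·e^(−rT) = (644.6192 − 708.14) × 0.979317 = -62.2070
Value = -R$62.21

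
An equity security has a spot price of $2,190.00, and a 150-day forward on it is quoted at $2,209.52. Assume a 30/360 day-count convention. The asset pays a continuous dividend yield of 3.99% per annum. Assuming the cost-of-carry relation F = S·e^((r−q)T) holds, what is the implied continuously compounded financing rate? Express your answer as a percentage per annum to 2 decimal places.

From F = S·e^((r−q)T): (r − q) = ln(F/S)/T
ln(2209.52/2190.00) = ln(1.008913) = 0.008874
(r − q) = 0.008874 / (150/360) = 0.021298
r = ln(F/S)/T + q = 0.021298 + 0.0399 = 0.061198
r = 6.12%

6.12%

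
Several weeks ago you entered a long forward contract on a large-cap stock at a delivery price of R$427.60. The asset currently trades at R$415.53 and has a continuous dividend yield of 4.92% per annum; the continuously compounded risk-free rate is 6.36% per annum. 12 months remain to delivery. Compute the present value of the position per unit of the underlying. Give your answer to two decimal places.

Current fair forward for the remaining 12 months: F = S·e^((r − q)·T), (r − q) = 0.0636 − 0.0492 = 0.0144
F = 415.53 · e^(0.0144 × 12/12) = 415.53 × 1.014504 = 421.5568
Value of long forward = (F − K)·e^(−rT) = (421.5568 − 427.60) · e^(−0.0636·12/12)
= -6.0432 × 0.938380 = -5.67

-R$5.67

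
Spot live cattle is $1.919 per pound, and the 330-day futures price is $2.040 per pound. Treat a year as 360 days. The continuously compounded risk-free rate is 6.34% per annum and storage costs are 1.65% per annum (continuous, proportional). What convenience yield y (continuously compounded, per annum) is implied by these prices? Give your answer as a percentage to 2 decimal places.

1.32%

F = S·e^((r+u−y)T) ⇒ (r+u−y) = ln(F/S)/T
ln(2.040/1.919) = 0.061146; /T ⇒ 0.066705
y = r + u − ln(F/S)/T = 0.0634 + 0.0165 − 0.066705 = 0.013195
y = 1.32%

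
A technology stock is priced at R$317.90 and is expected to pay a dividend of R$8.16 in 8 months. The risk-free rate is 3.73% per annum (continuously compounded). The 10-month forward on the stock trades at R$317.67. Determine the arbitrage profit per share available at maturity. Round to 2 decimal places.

PV(dividends) I = 8.16·e^(−0.0373·8/12) = 7.9596
Fair forward F* = (S − I)·e^(rT) = (317.90 − 7.9596)·e^0.031083 = 309.9404 × 1.031571 = 319.7255
Market R$317.67 < fair 319.7255: forward underpriced → reverse cash-and-carry (short the stock, invest proceeds at r, pay the dividends, go long the forward).
Profit at T = |F_mkt − F*| = |317.67 − 319.7255| = R$2.06 per share

R$2.06 per share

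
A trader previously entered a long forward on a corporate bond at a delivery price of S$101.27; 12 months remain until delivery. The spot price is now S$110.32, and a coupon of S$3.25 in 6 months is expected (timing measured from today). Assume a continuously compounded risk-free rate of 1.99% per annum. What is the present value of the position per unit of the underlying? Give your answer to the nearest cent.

PV(remaining coupons) I = 3.25·e^(−0.0199·6/12) = 3.2178
Current forward F = (S − I)·e^(rT) = (110.32 − 3.2178)·e^(0.0199·12/12) = 107.1022 × 1.020099 = 109.2548
Value (long) = (F − K)·e^(−rT) = (109.2548 − 101.27) × 0.980297 = 7.8275
Value = S$7.83

S$7.83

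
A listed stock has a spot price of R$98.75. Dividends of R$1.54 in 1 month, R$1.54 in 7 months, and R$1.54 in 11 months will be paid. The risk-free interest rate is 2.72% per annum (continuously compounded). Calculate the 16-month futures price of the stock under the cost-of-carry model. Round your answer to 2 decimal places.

R$97.67

PV(dividends) I = 1.54·e^(−0.0272·1/12) + 1.54·e^(−0.0272·7/12) + 1.54·e^(−0.0272·11/12)
I = 1.5365 + 1.5158 + 1.5021 = 4.5544
F = (S − I)·e^(rT) = (98.75 − 4.5544) · e^(0.0272·16/12)
= 94.1956 · e^0.036267 = 94.1956 × 1.036933 = R$97.67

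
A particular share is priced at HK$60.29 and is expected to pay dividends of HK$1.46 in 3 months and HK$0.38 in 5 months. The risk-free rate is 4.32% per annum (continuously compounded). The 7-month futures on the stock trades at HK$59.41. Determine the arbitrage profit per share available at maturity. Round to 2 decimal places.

HK$0.55 per share

PV(dividends) I = 1.46·e^(−0.0432·3/12) + 0.38·e^(−0.0432·5/12) = 1.8175
Fair futures F* = (S − I)·e^(rT) = (60.29 − 1.8175)·e^0.025200 = 58.4725 × 1.025520 = 59.9647
Market HK$59.41 < fair 59.9647: forward underpriced → reverse cash-and-carry (short the stock, invest proceeds at r, pay the dividends, go long the forward).
Profit at T = |F_mkt − F*| = |59.41 − 59.9647| = HK$0.55 per share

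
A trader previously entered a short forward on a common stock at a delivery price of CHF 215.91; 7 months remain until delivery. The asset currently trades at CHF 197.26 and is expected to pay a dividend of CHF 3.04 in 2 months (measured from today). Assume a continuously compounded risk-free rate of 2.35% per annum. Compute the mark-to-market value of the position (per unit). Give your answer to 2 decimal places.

PV(remaining dividends) I = 3.04·e^(−0.0235·2/12) = 3.0281
Current forward F = (S − I)·e^(rT) = (197.26 − 3.0281)·e^(0.0235·7/12) = 194.2319 × 1.013803 = 196.9129
Value (long) = (F − K)·e^(−rT) = (196.9129 − 215.91) × 0.986385 = -18.7385
Short position value = −(long value) = CHF 18.74

CHF 18.74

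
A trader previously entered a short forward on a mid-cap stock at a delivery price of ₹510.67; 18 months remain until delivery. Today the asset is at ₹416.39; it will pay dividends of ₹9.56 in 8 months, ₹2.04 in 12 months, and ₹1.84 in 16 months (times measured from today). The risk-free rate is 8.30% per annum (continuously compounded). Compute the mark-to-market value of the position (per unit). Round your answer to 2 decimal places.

PV(remaining dividends) I = 9.56·e^(−0.0830·8/12) + 2.04·e^(−0.0830·12/12) + 1.84·e^(−0.0830·16/12) = 12.5701
Current forward F = (S − I)·e^(rT) = (416.39 − 12.5701)·e^(0.0830·18/12) = 403.8199 × 1.132582 = 457.3591
Value (long) = (F − K)·e^(−rT) = (457.3591 − 510.67) × 0.882938 = -47.0702
Short position value = −(long value) = ₹47.07

₹47.07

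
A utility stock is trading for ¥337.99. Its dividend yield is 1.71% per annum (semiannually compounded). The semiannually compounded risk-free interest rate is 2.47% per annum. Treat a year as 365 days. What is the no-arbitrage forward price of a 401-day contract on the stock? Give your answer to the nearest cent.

F = S · (1+r/2)^(2T) / (1+q/2)^(2T)
= 337.99 × 1.027337 / 1.018883 = 337.99 × 1.008297
F = ¥340.79

¥340.79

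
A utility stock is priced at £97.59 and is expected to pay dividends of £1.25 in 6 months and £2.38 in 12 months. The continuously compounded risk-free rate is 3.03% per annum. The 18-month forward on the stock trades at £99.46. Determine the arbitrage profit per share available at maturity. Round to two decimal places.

PV(dividends) I = 1.25·e^(−0.0303·6/12) + 2.38·e^(−0.0303·12/12) = 3.5402
Fair forward F* = (S − I)·e^(rT) = (97.59 − 3.5402)·e^0.045450 = 94.0498 × 1.046499 = 98.4230
Market £99.46 > fair 98.4230: forward overpriced → cash-and-carry (borrow at r, buy the stock and collect the dividends, short the forward).
Profit at T = |F_mkt − F*| = |99.46 − 98.4230| = £1.04 per share

£1.04 per share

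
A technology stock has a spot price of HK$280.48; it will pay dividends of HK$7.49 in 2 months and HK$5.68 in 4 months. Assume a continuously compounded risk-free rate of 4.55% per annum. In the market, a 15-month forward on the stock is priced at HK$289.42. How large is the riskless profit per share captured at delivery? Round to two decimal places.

HK$6.32 per share

PV(dividends) I = 7.49·e^(−0.0455·2/12) + 5.68·e^(−0.0455·4/12) = 13.0279
Fair forward F* = (S − I)·e^(rT) = (280.48 − 13.0279)·e^0.056875 = 267.4521 × 1.058523 = 283.1042
Market HK$289.42 > fair 283.1042: forward overpriced → cash-and-carry (borrow at r, buy the stock and collect the dividends, short the forward).
Profit at T = |F_mkt − F*| = |289.42 − 283.1042| = HK$6.32 per share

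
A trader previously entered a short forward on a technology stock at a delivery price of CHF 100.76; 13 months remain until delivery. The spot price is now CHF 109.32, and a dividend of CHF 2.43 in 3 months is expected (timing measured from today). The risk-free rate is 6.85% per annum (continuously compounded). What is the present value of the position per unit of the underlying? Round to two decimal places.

PV(remaining dividends) I = 2.43·e^(−0.0685·3/12) = 2.3887
Current forward F = (S − I)·e^(rT) = (109.32 − 2.3887)·e^(0.0685·13/12) = 106.9313 × 1.077031 = 115.1683
Value (long) = (F − K)·e^(−rT) = (115.1683 − 100.76) × 0.928478 = 13.3778
Short position value = −(long value) = -CHF 13.38

-CHF 13.38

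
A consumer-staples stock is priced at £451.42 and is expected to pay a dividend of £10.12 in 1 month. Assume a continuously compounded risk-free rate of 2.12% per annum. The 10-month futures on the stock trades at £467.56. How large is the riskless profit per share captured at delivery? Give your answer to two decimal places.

£18.38 per share

PV(dividends) I = 10.12·e^(−0.0212·1/12) = 10.1021
Fair futures F* = (S − I)·e^(rT) = (451.42 − 10.1021)·e^0.017667 = 441.3179 × 1.017824 = 449.1840
Market £467.56 > fair 449.1840: forward overpriced → cash-and-carry (borrow at r, buy the stock and collect the dividends, short the forward).
Profit at T = |F_mkt − F*| = |467.56 − 449.1840| = £18.38 per share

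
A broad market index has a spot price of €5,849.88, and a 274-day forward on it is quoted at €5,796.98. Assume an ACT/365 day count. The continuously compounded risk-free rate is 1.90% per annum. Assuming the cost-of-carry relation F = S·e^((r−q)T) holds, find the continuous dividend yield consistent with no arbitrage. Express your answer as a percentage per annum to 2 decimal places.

From F = S·e^((r−q)T): (r − q) = ln(F/S)/T
ln(5796.98/5849.88) = ln(0.990957) = -0.009084
(r − q) = -0.009084 / (274/365) = -0.012101
q = r − ln(F/S)/T = 0.0190 + 0.012101 = 0.031101
q = 3.11%

3.11%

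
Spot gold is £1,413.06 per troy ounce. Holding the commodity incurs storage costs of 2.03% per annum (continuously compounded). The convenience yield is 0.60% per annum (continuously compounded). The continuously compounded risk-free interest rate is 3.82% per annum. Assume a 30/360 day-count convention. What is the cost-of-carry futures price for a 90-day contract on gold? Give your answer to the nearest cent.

£1,431.73 per troy ounce

Net carry = r + u − y = 0.0382 + 0.0203 − 0.0060 = 0.0525
F = S·e^((r+u−y)T) = 1413.06 · e^(0.0525 × 90/360) = 1413.06 · e^0.01312500
= 1413.06 × 1.01321151 = £1,431.73 per troy ounce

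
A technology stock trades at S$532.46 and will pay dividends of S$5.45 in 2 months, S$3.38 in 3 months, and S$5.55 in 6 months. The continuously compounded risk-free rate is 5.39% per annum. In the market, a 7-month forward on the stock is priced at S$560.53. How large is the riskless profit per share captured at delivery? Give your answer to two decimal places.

PV(dividends) I = 5.45·e^(−0.0539·2/12) + 3.38·e^(−0.0539·3/12) + 5.55·e^(−0.0539·6/12) = 14.1384
Fair forward F* = (S − I)·e^(rT) = (532.46 − 14.1384)·e^0.031442 = 518.3216 × 1.031942 = 534.8778
Market S$560.53 > fair 534.8778: forward overpriced → cash-and-carry (borrow at r, buy the stock and collect the dividends, short the forward).
Profit at T = |F_mkt − F*| = |560.53 − 534.8778| = S$25.65 per share

S$25.65 per share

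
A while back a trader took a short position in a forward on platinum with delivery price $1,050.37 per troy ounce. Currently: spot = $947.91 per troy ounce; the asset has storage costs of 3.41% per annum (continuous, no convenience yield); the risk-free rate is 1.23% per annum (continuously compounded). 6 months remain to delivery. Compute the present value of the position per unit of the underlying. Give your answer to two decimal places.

Current fair forward for the remaining 6 months: F = S·e^((r + u)·T), (r + u) = 0.0123 + 0.0341 = 0.0464
F = 947.91 · e^(0.0464 × 6/12) = 947.91 × 1.023471 = 970.1584
Value of long forward = (F − K)·e^(−rT) = (970.1584 − 1050.37) · e^(−0.0123·6/12)
= -80.2116 × 0.993869 = -79.72
Short position value = −(long value) = $79.72

$79.72 per troy ounce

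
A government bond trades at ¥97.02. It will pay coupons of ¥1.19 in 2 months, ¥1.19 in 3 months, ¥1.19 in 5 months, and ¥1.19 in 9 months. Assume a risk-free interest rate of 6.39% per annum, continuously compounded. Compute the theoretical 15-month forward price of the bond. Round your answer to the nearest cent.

PV(coupons) I = 1.19·e^(−0.0639·2/12) + 1.19·e^(−0.0639·3/12) + 1.19·e^(−0.0639·5/12) + 1.19·e^(−0.0639·9/12)
I = 1.1774 + 1.1711 + 1.1587 + 1.1343 = 4.6415
F = (S − I)·e^(rT) = (97.02 − 4.6415) · e^(0.0639·15/12)
= 92.3785 · e^0.079875 = 92.3785 × 1.083152 = ¥100.06

¥100.06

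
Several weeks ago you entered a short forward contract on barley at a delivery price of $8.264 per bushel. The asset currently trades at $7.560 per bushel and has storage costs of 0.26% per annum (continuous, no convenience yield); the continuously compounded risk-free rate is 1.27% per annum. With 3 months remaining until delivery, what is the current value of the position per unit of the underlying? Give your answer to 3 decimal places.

Current fair forward for the remaining 3 months: F = S·e^((r + u)·T), (r + u) = 0.0127 + 0.0026 = 0.0153
F = 7.560 · e^(0.0153 × 3/12) = 7.560 × 1.003832 = 7.5890
Value of long forward = (F − K)·e^(−rT) = (7.5890 − 8.264) · e^(−0.0127·3/12)
= -0.6750 × 0.996830 = -0.673
Short position value = −(long value) = $0.673

$0.673 per bushel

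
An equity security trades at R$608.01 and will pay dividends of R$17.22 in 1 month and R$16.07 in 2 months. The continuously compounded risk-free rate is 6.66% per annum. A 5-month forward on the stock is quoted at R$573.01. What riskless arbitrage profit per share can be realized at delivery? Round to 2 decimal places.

R$18.16 per share

PV(dividends) I = 17.22·e^(−0.0666·1/12) + 16.07·e^(−0.0666·2/12) = 33.0173
Fair forward F* = (S − I)·e^(rT) = (608.01 − 33.0173)·e^0.027750 = 574.9927 × 1.028139 = 591.1724
Market R$573.01 < fair 591.1724: forward underpriced → reverse cash-and-carry (short the stock, invest proceeds at r, pay the dividends, go long the forward).
Profit at T = |F_mkt − F*| = |573.01 − 591.1724| = R$18.16 per share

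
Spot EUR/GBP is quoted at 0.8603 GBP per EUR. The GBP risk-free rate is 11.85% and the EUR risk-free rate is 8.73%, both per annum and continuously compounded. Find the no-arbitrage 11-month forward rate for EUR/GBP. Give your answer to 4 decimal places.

F = S·e^((r_GBP − r_EUR)T) = 0.8603 · e^((0.1185 − 0.0873) × 11/12)
= 0.8603 · e^0.028600 = 0.8603 × 1.029013
F = 0.8853 GBP per EUR

0.8853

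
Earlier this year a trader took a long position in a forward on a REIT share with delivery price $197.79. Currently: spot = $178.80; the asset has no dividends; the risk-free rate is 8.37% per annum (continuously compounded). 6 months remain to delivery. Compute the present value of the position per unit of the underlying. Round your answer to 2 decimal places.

-$10.88

Current fair forward for the remaining 6 months: F = S·e^(r·T), r = 0.0837
F = 178.80 · e^(0.0837 × 6/12) = 178.80 × 1.042738 = 186.4416
Value of long forward = (F − K)·e^(−rT) = (186.4416 − 197.79) · e^(−0.0837·6/12)
= -11.3484 × 0.959014 = -10.88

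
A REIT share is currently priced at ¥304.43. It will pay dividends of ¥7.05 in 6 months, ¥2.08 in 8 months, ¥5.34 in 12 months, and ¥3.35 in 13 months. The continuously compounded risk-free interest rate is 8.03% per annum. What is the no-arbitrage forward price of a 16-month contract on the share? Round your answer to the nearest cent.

PV(dividends) I = 7.05·e^(−0.0803·6/12) + 2.08·e^(−0.0803·8/12) + 5.34·e^(−0.0803·12/12) + 3.35·e^(−0.0803·13/12)
I = 6.7725 + 1.9716 + 4.9280 + 3.0709 = 16.7430
F = (S − I)·e^(rT) = (304.43 − 16.7430) · e^(0.0803·16/12)
= 287.6870 · e^0.107067 = 287.6870 × 1.113009 = ¥320.20

¥320.20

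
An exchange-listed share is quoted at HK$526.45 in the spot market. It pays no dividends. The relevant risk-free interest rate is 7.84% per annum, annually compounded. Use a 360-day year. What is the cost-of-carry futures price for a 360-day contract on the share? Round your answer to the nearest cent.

HK$567.72

F = S · (1+r)^T
= 526.45 × 1.078400
F = HK$567.72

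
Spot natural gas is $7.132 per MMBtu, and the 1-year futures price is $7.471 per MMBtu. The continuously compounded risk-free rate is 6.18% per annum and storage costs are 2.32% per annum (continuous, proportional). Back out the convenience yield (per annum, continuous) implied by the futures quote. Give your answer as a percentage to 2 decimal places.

F = S·e^((r+u−y)T) ⇒ (r+u−y) = ln(F/S)/T
ln(7.471/7.132) = 0.046437; /T ⇒ 0.046437
y = r + u − ln(F/S)/T = 0.0618 + 0.0232 − 0.046437 = 0.038563
y = 3.86%

3.86%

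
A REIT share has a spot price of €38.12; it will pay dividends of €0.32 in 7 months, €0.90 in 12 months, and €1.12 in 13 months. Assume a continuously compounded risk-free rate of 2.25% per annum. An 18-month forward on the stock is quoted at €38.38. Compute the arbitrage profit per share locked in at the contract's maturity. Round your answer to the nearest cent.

PV(dividends) I = 0.32·e^(−0.0225·7/12) + 0.90·e^(−0.0225·12/12) + 1.12·e^(−0.0225·13/12) = 2.2888
Fair forward F* = (S − I)·e^(rT) = (38.12 − 2.2888)·e^0.033750 = 35.8312 × 1.034326 = 37.0611
Market €38.38 > fair 37.0611: forward overpriced → cash-and-carry (borrow at r, buy the stock and collect the dividends, short the forward).
Profit at T = |F_mkt − F*| = |38.38 − 37.0611| = €1.32 per share

€1.32 per share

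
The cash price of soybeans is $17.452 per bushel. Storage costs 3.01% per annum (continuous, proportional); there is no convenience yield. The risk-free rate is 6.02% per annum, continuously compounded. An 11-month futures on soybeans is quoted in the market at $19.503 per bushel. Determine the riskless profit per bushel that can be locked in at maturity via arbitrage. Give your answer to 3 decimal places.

$0.545 per bushel

Fair futures: F* = S·e^(carry·T), with carry = (r + u) = 0.0602 + 0.0301 = 0.0903
F* = 17.452 · e^(0.0903 × 11/12) = 17.452 · e^0.082775 = 17.452 × 1.086297 = $18.9581
Market $19.503 > fair $18.9581: forward overpriced → cash-and-carry (buy spot, short the forward).
At maturity, profit = |F_mkt − F*| = |19.503 − 18.9581| = $0.545 per bushel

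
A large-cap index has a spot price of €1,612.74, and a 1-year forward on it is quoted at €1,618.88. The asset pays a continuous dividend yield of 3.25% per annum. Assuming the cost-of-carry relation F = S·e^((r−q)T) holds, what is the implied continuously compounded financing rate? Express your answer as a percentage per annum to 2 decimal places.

From F = S·e^((r−q)T): (r − q) = ln(F/S)/T
ln(1618.88/1612.74) = ln(1.003807) = 0.003800
(r − q) = 0.003800 / (1) = 0.003800
r = ln(F/S)/T + q = 0.003800 + 0.0325 = 0.036300
r = 3.63%

3.63%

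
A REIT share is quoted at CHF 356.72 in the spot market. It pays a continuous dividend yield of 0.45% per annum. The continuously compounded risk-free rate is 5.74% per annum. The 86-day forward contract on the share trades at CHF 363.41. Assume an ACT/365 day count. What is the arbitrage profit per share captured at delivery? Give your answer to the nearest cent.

Fair forward: F* = S·e^(carry·T), with carry = (r − q) = 0.0574 − 0.0045 = 0.0529
F* = 356.72 · e^(0.0529 × 86/365) = 356.72 · e^0.012464 = 356.72 × 1.012542 = CHF 361.1940
Market CHF 363.41 > fair CHF 361.1940: forward overpriced → cash-and-carry (buy spot, short the forward).
At maturity, profit = |F_mkt − F*| = |363.41 − 361.1940| = CHF 2.22 per share

CHF 2.22 per share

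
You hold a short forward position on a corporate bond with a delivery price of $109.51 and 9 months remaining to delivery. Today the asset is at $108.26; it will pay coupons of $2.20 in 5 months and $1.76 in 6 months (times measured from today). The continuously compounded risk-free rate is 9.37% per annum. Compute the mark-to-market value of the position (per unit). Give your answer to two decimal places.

-$2.39

PV(remaining coupons) I = 2.20·e^(−0.0937·5/12) + 1.76·e^(−0.0937·6/12) = 3.7952
Current forward F = (S − I)·e^(rT) = (108.26 − 3.7952)·e^(0.0937·9/12) = 104.4648 × 1.072803 = 112.0702
Value (long) = (F − K)·e^(−rT) = (112.0702 − 109.51) × 0.932137 = 2.3865
Short position value = −(long value) = -$2.39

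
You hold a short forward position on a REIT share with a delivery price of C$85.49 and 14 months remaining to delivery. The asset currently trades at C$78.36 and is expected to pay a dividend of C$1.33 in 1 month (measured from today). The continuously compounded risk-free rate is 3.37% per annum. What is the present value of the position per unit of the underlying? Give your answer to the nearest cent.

C$5.16

PV(remaining dividends) I = 1.33·e^(−0.0337·1/12) = 1.3263
Current forward F = (S − I)·e^(rT) = (78.36 − 1.3263)·e^(0.0337·14/12) = 77.0337 × 1.040100 = 80.1228
Value (long) = (F − K)·e^(−rT) = (80.1228 − 85.49) × 0.961446 = -5.1603
Short position value = −(long value) = C$5.16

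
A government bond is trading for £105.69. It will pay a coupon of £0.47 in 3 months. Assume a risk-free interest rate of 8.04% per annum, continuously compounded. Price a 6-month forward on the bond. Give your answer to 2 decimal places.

£109.55

PV(coupons) I = 0.47·e^(−0.0804·3/12)
I = 0.4606
F = (S − I)·e^(rT) = (105.69 − 0.4606) · e^(0.0804·6/12)
= 105.2294 · e^0.040200 = 105.2294 × 1.041019 = £109.55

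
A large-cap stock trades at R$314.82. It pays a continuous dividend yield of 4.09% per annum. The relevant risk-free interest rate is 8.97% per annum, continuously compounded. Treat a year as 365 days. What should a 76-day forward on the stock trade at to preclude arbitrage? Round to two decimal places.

R$318.04

F = S·e^((r − q)T) = 314.82 · e^((0.0897 − 0.0409) × 76/365)
= 314.82 · e^0.010161 = 314.82 × 1.010213
F = R$318.04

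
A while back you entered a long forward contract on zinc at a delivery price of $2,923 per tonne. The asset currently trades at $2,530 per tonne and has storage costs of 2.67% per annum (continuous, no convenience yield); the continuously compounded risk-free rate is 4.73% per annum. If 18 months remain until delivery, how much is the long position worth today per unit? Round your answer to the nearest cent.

-$89.42 per tonne

Current fair forward for the remaining 18 months: F = S·e^((r + u)·T), (r + u) = 0.0473 + 0.0267 = 0.0740
F = 2530 · e^(0.0740 × 18/12) = 2530 × 1.11739491 = 2827.0091
Value of long forward = (F − K)·e^(−rT) = (2827.0091 − 2923) · e^(−0.0473·18/12)
= -95.9909 × 0.93150847 = -89.42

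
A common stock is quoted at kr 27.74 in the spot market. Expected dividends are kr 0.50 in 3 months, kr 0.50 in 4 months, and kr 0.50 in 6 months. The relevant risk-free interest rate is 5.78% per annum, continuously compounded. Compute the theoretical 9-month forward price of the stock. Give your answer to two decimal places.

kr 27.43

PV(dividends) I = 0.50·e^(−0.0578·3/12) + 0.50·e^(−0.0578·4/12) + 0.50·e^(−0.0578·6/12)
I = 0.4928 + 0.4905 + 0.4858 = 1.4691
F = (S − I)·e^(rT) = (27.74 − 1.4691) · e^(0.0578·9/12)
= 26.2709 · e^0.043350 = 26.2709 × 1.044303 = kr 27.43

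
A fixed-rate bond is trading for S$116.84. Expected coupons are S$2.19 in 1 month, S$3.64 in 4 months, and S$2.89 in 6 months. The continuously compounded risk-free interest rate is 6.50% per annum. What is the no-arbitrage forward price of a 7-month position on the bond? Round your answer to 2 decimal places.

S$112.49

PV(coupons) I = 2.19·e^(−0.0650·1/12) + 3.64·e^(−0.0650·4/12) + 2.89·e^(−0.0650·6/12)
I = 2.1782 + 3.5620 + 2.7976 = 8.5378
F = (S − I)·e^(rT) = (116.84 − 8.5378) · e^(0.0650·7/12)
= 108.3022 · e^0.037917 = 108.3022 × 1.038645 = S$112.49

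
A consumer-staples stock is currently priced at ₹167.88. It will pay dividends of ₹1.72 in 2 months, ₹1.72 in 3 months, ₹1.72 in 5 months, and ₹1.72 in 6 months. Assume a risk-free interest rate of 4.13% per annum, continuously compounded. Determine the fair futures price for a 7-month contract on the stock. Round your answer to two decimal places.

₹165.02

PV(dividends) I = 1.72·e^(−0.0413·2/12) + 1.72·e^(−0.0413·3/12) + 1.72·e^(−0.0413·5/12) + 1.72·e^(−0.0413·6/12)
I = 1.7082 + 1.7023 + 1.6907 + 1.6848 = 6.7860
F = (S − I)·e^(rT) = (167.88 − 6.7860) · e^(0.0413·7/12)
= 161.0940 · e^0.024092 = 161.0940 × 1.024385 = ₹165.02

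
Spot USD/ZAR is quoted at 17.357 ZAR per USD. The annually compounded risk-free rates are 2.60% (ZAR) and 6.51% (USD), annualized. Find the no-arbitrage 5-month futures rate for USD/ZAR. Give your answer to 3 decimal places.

17.089

By covered interest parity, F = S · (1+r_ZAR)^T / (1+r_USD)^T
= 17.357 × 1.010752 / 1.026627 = 17.357 × 0.984537
F = 17.089 ZAR per USD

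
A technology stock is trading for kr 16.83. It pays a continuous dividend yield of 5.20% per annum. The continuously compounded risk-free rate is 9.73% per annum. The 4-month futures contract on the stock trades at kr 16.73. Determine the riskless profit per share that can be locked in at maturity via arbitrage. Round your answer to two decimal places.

kr 0.36 per share

Fair futures: F* = S·e^(carry·T), with carry = (r − q) = 0.0973 − 0.0520 = 0.0453
F* = 16.83 · e^(0.0453 × 4/12) = 16.83 · e^0.015100 = 16.83 × 1.015215 = kr 17.0861
Market kr 16.73 < fair kr 17.0861: forward underpriced → reverse cash-and-carry (short spot, go long the forward).
At maturity, profit = |F_mkt − F*| = |16.73 − 17.0861| = kr 0.36 per share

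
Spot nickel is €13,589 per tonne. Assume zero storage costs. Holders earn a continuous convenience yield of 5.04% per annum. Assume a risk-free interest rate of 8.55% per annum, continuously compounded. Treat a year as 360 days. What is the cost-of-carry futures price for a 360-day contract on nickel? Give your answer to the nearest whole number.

Net carry = r + u − y = 0.0855 + 0.0000 − 0.0504 = 0.0351
F = S·e^((r+u−y)T) = 13589 · e^(0.0351 × 360/360) = 13589 · e^0.035100
= 13589 × 1.035723 = €14,074 per tonne

€14,074 per tonne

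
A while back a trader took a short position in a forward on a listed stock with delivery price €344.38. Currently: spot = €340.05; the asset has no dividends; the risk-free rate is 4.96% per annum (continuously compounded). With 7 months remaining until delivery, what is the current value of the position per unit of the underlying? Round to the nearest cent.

Current fair forward for the remaining 7 months: F = S·e^(r·T), r = 0.0496
F = 340.05 · e^(0.0496 × 7/12) = 340.05 × 1.029356 = 350.0325
Value of long forward = (F − K)·e^(−rT) = (350.0325 − 344.38) · e^(−0.0496·7/12)
= 5.6525 × 0.971481 = 5.49
Short position value = −(long value) = -€5.49

-€5.49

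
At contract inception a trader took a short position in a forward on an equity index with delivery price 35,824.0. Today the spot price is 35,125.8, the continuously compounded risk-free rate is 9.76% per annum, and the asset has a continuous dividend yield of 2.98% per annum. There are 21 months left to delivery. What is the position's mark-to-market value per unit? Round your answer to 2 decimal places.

Current fair forward for the remaining 21 months: F = S·e^((r − q)·T), (r − q) = 0.0976 − 0.0298 = 0.0678
F = 35125.8 · e^(0.0678 × 21/12) = 35125.8 × 1.12597576 = 39550.7994
Value of long forward = (F − K)·e^(−rT) = (39550.7994 − 35824.0) · e^(−0.0976·21/12)
= 3726.7994 × 0.84299015 = 3141.66
Short position value = −(long value) = -3141.66

-3141.66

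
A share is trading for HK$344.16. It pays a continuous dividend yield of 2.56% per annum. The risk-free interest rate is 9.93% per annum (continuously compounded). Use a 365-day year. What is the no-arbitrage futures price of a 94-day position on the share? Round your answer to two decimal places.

HK$350.75

F = S·e^((r − q)T) = 344.16 · e^((0.0993 − 0.0256) × 94/365)
= 344.16 · e^0.018980 = 344.16 × 1.019161
F = HK$350.75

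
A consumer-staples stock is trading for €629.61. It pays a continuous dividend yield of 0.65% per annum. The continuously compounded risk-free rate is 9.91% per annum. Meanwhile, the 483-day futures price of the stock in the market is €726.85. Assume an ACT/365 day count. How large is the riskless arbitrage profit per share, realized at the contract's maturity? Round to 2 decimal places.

€15.16 per share

Fair futures: F* = S·e^(carry·T), with carry = (r − q) = 0.0991 − 0.0065 = 0.0926
F* = 629.61 · e^(0.0926 × 483/365) = 629.61 · e^0.122536 = 629.61 × 1.130360 = €711.6860
Market €726.85 > fair €711.6860: forward overpriced → cash-and-carry (buy spot, short the forward).
At maturity, profit = |F_mkt − F*| = |726.85 − 711.6860| = €15.16 per share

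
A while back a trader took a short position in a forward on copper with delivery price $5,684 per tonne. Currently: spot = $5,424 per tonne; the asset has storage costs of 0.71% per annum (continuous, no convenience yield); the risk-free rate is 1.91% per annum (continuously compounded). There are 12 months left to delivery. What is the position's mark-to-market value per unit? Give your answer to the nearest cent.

Current fair forward for the remaining 12 months: F = S·e^((r + u)·T), (r + u) = 0.0191 + 0.0071 = 0.0262
F = 5424 · e^(0.0262 × 12/12) = 5424 × 1.02654624 = 5567.9868
Value of long forward = (F − K)·e^(−rT) = (5567.9868 − 5684) · e^(−0.0191·12/12)
= -116.0132 × 0.98108125 = -113.82
Short position value = −(long value) = $113.82

$113.82 per tonne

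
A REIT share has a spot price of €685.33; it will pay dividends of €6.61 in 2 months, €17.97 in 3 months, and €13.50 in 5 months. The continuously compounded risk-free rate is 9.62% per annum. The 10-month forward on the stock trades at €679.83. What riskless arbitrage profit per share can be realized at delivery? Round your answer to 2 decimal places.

PV(dividends) I = 6.61·e^(−0.0962·2/12) + 17.97·e^(−0.0962·3/12) + 13.50·e^(−0.0962·5/12) = 37.0174
Fair forward F* = (S − I)·e^(rT) = (685.33 − 37.0174)·e^0.080167 = 648.3126 × 1.083468 = 702.4260
Market €679.83 < fair 702.4260: forward underpriced → reverse cash-and-carry (short the stock, invest proceeds at r, pay the dividends, go long the forward).
Profit at T = |F_mkt − F*| = |679.83 − 702.4260| = €22.60 per share

€22.60 per share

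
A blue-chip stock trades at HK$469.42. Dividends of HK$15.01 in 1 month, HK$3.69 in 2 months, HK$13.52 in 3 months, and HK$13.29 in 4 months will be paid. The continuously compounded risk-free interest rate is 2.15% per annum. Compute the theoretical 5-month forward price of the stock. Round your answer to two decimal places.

PV(dividends) I = 15.01·e^(−0.0215·1/12) + 3.69·e^(−0.0215·2/12) + 13.52·e^(−0.0215·3/12) + 13.29·e^(−0.0215·4/12)
I = 14.9831 + 3.6768 + 13.4475 + 13.1951 = 45.3025
F = (S − I)·e^(rT) = (469.42 − 45.3025) · e^(0.0215·5/12)
= 424.1175 · e^0.008958 = 424.1175 × 1.008998 = HK$427.93

HK$427.93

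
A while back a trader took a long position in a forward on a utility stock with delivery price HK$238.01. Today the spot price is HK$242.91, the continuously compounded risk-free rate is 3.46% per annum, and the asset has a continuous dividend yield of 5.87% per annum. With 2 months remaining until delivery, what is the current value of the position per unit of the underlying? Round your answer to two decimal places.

HK$3.90

Current fair forward for the remaining 2 months: F = S·e^((r − q)·T), (r − q) = 0.0346 − 0.0587 = -0.0241
F = 242.91 · e^(-0.0241 × 2/12) = 242.91 × 0.995991 = 241.9362
Value of long forward = (F − K)·e^(−rT) = (241.9362 − 238.01) · e^(−0.0346·2/12)
= 3.9262 × 0.994250 = 3.90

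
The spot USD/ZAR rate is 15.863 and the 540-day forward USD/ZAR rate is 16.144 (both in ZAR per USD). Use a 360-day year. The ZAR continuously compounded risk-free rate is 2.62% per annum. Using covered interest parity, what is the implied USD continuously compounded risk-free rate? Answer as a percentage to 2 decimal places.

1.45%

F = S·e^((r_ZAR − r_USD)T) ⇒ r_USD = r_ZAR − ln(F/S)/T
ln(16.144/15.863) = 0.017559; /(540/360) = 0.011706
r_USD = 0.0262 − 0.011706 = 0.014494
r_USD = 1.45%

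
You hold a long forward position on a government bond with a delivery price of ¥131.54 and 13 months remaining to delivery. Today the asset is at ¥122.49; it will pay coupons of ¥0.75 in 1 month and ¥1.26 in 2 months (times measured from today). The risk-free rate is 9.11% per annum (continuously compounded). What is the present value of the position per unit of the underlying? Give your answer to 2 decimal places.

PV(remaining coupons) I = 0.75·e^(−0.0911·1/12) + 1.26·e^(−0.0911·2/12) = 1.9853
Current forward F = (S − I)·e^(rT) = (122.49 − 1.9853)·e^(0.0911·13/12) = 120.5047 × 1.103726 = 133.0042
Value (long) = (F − K)·e^(−rT) = (133.0042 − 131.54) × 0.906022 = 1.3266
Value = ¥1.33

¥1.33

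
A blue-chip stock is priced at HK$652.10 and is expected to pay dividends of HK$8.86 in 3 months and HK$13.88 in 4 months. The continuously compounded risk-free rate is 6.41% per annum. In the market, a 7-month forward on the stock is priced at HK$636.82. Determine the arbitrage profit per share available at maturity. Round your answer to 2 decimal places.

HK$16.97 per share

PV(dividends) I = 8.86·e^(−0.0641·3/12) + 13.88·e^(−0.0641·4/12) = 22.3057
Fair forward F* = (S − I)·e^(rT) = (652.10 − 22.3057)·e^0.037392 = 629.7943 × 1.038100 = 653.7895
Market HK$636.82 < fair 653.7895: forward underpriced → reverse cash-and-carry (short the stock, invest proceeds at r, pay the dividends, go long the forward).
Profit at T = |F_mkt − F*| = |636.82 − 653.7895| = HK$16.97 per share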